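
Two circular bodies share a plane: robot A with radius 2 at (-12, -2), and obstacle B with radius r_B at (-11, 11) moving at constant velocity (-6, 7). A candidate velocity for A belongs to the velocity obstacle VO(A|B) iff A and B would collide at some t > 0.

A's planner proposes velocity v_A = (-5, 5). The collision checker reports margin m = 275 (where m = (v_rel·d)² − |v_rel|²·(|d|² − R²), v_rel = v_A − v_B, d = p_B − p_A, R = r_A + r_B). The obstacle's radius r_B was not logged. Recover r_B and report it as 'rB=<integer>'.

m = 275
d = (1, 13);  v_rel = (1, -2),  |v_rel|² = 5
v_rel×d = (1)·(13) − (-2)·(1) = 15
since m = R²·5 − 15²:  R² = (225 + 275) / 5 = 100
R = √100 = 10  ⇒  r_B = 10 − 2 = 8

rB=8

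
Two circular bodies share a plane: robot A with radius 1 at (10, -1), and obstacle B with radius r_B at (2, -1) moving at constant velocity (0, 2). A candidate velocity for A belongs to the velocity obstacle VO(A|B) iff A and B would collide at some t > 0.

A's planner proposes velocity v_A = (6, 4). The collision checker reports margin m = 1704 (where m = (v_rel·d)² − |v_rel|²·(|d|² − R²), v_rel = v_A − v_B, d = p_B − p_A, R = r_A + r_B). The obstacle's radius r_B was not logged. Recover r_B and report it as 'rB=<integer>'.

m = 1704
d = (-8, 0);  v_rel = (6, 2),  |v_rel|² = 40
v_rel×d = (6)·(0) − (2)·(-8) = 16
since m = R²·40 − 16²:  R² = (256 + 1704) / 40 = 49
R = √49 = 7  ⇒  r_B = 7 − 1 = 6

rB=6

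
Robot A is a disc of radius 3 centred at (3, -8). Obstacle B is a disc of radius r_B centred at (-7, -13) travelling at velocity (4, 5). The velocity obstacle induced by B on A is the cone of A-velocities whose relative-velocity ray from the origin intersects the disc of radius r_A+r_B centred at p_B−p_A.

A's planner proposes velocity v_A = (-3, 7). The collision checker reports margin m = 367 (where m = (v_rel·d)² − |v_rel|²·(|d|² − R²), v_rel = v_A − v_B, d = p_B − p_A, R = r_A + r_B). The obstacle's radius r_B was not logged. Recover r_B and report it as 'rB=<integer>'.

m = 367
d = (-10, -5);  v_rel = (-7, 2),  |v_rel|² = 53
v_rel×d = (-7)·(-5) − (2)·(-10) = 55
since m = R²·53 − 55²:  R² = (3025 + 367) / 53 = 64
R = √64 = 8  ⇒  r_B = 8 − 3 = 5

rB=5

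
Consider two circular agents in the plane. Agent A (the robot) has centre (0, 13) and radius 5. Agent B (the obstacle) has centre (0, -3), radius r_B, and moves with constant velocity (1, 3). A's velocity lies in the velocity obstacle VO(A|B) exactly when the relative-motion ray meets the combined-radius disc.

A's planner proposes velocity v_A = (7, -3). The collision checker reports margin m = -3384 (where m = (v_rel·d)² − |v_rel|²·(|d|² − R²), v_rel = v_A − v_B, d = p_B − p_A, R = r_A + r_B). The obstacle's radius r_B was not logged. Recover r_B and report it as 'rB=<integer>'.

m = -3384
d = (0, -16);  v_rel = (6, -6),  |v_rel|² = 72
v_rel×d = (6)·(-16) − (-6)·(0) = -96
since m = R²·72 − (-96)²:  R² = (9216 + -3384) / 72 = 81
R = √81 = 9  ⇒  r_B = 9 − 5 = 4

rB=4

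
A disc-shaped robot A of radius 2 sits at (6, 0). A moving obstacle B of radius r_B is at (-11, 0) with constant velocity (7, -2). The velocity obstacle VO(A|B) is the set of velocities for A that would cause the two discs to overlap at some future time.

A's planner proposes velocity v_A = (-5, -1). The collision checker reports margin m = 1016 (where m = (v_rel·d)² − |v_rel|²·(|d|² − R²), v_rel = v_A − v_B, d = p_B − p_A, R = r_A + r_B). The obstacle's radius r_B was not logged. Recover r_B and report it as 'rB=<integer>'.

m = 1016
d = (-17, 0);  v_rel = (-12, 1),  |v_rel|² = 145
v_rel×d = (-12)·(0) − (1)·(-17) = 17
since m = R²·145 − 17²:  R² = (289 + 1016) / 145 = 9
R = √9 = 3  ⇒  r_B = 3 − 2 = 1

rB=1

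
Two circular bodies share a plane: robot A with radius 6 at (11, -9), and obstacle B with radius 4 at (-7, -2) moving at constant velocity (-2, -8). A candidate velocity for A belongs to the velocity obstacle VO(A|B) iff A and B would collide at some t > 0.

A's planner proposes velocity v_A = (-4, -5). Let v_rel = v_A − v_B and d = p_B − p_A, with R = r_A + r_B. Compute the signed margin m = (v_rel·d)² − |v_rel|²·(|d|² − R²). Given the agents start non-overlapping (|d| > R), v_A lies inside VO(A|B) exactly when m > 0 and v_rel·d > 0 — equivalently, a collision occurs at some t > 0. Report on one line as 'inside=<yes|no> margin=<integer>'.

d = (-18, 7),  |d|² = 373;  R = 6+4 = 10,  c = 373−10² = 273
v_rel = (-2, 3),  |v_rel|² = 13;  v_rel·d = (-2)·(-18) + (3)·(7) = 57
13·t² − 114·t + 273 = 0  ⇒  m = 57² − 13·273 = -300
m = -300 < 0,  v_rel·d = 57 > 0  ⇒  outside

inside=no margin=-300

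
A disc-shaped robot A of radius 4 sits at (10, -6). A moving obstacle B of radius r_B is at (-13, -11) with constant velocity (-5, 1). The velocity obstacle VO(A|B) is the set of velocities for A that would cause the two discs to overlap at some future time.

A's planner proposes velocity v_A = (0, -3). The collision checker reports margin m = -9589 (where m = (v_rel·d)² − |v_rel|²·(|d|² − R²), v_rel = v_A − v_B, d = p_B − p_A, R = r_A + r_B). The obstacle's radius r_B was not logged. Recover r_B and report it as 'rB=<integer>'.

m = -9589
d = (-23, -5);  v_rel = (5, -4),  |v_rel|² = 41
v_rel×d = (5)·(-5) − (-4)·(-23) = -117
since m = R²·41 − (-117)²:  R² = (13689 + -9589) / 41 = 100
R = √100 = 10  ⇒  r_B = 10 − 4 = 6

rB=6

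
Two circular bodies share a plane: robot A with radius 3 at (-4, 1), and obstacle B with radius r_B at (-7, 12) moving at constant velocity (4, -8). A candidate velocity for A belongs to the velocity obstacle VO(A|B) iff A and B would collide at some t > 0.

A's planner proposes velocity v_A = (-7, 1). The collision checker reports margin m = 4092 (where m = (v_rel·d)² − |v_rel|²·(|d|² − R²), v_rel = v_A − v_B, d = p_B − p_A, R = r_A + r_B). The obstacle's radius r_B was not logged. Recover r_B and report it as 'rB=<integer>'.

m = 4092
d = (-3, 11);  v_rel = (-11, 9),  |v_rel|² = 202
v_rel×d = (-11)·(11) − (9)·(-3) = -94
since m = R²·202 − (-94)²:  R² = (8836 + 4092) / 202 = 64
R = √64 = 8  ⇒  r_B = 8 − 3 = 5

rB=5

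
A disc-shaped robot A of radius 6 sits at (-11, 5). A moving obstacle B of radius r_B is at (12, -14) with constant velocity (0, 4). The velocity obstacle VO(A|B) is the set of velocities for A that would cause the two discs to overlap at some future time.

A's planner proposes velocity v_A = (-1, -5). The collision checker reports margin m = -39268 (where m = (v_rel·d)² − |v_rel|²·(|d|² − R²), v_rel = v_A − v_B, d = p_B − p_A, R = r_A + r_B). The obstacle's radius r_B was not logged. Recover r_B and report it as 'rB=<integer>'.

m = -39268
d = (23, -19);  v_rel = (-1, -9),  |v_rel|² = 82
v_rel×d = (-1)·(-19) − (-9)·(23) = 226
since m = R²·82 − 226²:  R² = (51076 + -39268) / 82 = 144
R = √144 = 12  ⇒  r_B = 12 − 6 = 6

rB=6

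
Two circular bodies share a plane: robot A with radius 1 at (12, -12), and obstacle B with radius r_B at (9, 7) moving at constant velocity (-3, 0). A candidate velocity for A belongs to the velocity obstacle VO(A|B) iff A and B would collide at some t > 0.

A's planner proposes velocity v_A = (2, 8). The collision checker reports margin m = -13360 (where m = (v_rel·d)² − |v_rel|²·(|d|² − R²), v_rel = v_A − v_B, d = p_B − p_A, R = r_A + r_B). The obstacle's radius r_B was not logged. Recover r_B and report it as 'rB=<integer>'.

m = -13360
d = (-3, 19);  v_rel = (5, 8),  |v_rel|² = 89
v_rel×d = (5)·(19) − (8)·(-3) = 119
since m = R²·89 − 119²:  R² = (14161 + -13360) / 89 = 9
R = √9 = 3  ⇒  r_B = 3 − 1 = 2

rB=2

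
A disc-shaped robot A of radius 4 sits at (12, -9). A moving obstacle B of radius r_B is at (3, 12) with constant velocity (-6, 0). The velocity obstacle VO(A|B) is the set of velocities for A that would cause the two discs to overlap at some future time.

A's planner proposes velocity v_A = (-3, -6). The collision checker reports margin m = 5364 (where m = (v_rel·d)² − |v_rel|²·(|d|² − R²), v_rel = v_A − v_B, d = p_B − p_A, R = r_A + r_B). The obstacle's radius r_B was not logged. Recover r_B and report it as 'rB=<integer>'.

m = 5364
d = (-9, 21);  v_rel = (3, -6),  |v_rel|² = 45
v_rel×d = (3)·(21) − (-6)·(-9) = 9
since m = R²·45 − 9²:  R² = (81 + 5364) / 45 = 121
R = √121 = 11  ⇒  r_B = 11 − 4 = 7

rB=7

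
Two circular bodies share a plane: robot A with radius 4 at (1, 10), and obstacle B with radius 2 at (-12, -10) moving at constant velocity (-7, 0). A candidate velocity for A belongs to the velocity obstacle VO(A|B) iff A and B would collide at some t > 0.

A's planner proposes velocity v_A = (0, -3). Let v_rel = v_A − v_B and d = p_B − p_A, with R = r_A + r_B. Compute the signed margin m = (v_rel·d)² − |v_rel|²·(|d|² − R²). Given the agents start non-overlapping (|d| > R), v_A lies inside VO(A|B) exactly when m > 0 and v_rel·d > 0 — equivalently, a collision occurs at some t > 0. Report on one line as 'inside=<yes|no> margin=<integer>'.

d = (-13, -20),  |d|² = 569;  R = 4+2 = 6,  c = 569−6² = 533
v_rel = (7, -3),  |v_rel|² = 58;  v_rel·d = (7)·(-13) + (-3)·(-20) = -31
58·t² + 62·t + 533 = 0  ⇒  m = (-31)² − 58·533 = -29953
m = -29953 < 0,  v_rel·d = -31 < 0  ⇒  outside

inside=no margin=-29953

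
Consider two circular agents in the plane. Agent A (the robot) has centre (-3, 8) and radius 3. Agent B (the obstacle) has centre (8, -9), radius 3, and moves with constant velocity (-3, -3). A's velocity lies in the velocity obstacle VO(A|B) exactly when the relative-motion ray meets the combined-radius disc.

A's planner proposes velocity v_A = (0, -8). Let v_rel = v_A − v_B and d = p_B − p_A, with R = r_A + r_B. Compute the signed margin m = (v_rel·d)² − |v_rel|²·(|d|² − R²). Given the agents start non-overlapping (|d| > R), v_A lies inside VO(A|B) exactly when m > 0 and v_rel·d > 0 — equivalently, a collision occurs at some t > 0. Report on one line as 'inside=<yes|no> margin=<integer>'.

d = (11, -17),  |d|² = 410;  R = 3+3 = 6,  c = 410−6² = 374
v_rel = (3, -5),  |v_rel|² = 34;  v_rel·d = (3)·(11) + (-5)·(-17) = 118
34·t² − 236·t + 374 = 0  ⇒  m = 118² − 34·374 = 1208
m = 1208 > 0,  v_rel·d = 118 > 0  ⇒  inside

inside=yes margin=1208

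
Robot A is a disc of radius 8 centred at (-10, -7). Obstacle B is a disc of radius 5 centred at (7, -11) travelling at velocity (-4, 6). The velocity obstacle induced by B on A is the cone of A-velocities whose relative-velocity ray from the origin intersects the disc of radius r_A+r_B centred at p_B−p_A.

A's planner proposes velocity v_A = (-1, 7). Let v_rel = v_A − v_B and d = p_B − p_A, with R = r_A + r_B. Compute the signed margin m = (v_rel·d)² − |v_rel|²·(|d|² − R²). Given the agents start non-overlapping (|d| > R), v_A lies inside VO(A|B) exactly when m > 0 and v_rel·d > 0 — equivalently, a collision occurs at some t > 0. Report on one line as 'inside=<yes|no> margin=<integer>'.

d = (17, -4),  |d|² = 305;  R = 8+5 = 13,  c = 305−13² = 136
v_rel = (3, 1),  |v_rel|² = 10;  v_rel·d = (3)·(17) + (1)·(-4) = 47
10·t² − 94·t + 136 = 0  ⇒  m = 47² − 10·136 = 849
m = 849 > 0,  v_rel·d = 47 > 0  ⇒  inside

inside=yes margin=849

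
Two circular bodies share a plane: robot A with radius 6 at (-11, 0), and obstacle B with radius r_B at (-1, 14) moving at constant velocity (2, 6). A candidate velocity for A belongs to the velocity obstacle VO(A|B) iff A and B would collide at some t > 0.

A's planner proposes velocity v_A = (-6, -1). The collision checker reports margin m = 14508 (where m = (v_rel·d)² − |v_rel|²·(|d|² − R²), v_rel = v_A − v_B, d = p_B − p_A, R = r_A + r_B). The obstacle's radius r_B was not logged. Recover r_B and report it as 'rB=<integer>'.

m = 14508
d = (10, 14);  v_rel = (-8, -7),  |v_rel|² = 113
v_rel×d = (-8)·(14) − (-7)·(10) = -42
since m = R²·113 − (-42)²:  R² = (1764 + 14508) / 113 = 144
R = √144 = 12  ⇒  r_B = 12 − 6 = 6

rB=6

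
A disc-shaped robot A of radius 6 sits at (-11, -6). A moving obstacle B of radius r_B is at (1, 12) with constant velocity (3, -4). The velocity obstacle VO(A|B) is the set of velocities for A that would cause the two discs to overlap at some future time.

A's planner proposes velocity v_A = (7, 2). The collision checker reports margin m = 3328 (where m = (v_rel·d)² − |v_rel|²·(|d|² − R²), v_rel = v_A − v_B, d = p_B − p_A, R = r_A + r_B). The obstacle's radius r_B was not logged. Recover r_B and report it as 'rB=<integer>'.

m = 3328
d = (12, 18);  v_rel = (4, 6),  |v_rel|² = 52
v_rel×d = (4)·(18) − (6)·(12) = 0
since m = R²·52 − 0²:  R² = (0 + 3328) / 52 = 64
R = √64 = 8  ⇒  r_B = 8 − 6 = 2

rB=2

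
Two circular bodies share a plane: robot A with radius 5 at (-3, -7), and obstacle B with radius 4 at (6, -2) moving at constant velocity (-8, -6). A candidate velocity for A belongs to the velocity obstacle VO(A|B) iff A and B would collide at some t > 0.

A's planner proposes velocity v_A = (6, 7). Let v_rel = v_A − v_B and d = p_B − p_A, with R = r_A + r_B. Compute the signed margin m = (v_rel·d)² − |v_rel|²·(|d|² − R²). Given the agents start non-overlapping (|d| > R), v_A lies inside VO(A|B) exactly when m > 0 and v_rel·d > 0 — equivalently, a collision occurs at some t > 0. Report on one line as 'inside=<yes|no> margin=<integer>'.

d = (9, 5),  |d|² = 106;  R = 5+4 = 9,  c = 106−9² = 25
v_rel = (14, 13),  |v_rel|² = 365;  v_rel·d = (14)·(9) + (13)·(5) = 191
365·t² − 382·t + 25 = 0  ⇒  m = 191² − 365·25 = 27356
m = 27356 > 0,  v_rel·d = 191 > 0  ⇒  inside

inside=yes margin=27356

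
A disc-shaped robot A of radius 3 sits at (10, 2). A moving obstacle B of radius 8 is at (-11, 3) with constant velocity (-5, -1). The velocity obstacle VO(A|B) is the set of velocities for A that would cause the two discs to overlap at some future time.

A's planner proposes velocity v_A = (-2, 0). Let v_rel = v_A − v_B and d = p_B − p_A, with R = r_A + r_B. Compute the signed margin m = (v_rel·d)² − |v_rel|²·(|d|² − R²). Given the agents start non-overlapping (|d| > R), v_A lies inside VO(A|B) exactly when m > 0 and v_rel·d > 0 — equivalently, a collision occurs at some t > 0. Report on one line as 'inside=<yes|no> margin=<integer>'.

d = (-21, 1),  |d|² = 442;  R = 3+8 = 11,  c = 442−11² = 321
v_rel = (3, 1),  |v_rel|² = 10;  v_rel·d = (3)·(-21) + (1)·(1) = -62
10·t² + 124·t + 321 = 0  ⇒  m = (-62)² − 10·321 = 634
m = 634 > 0,  v_rel·d = -62 < 0  ⇒  outside

inside=no margin=634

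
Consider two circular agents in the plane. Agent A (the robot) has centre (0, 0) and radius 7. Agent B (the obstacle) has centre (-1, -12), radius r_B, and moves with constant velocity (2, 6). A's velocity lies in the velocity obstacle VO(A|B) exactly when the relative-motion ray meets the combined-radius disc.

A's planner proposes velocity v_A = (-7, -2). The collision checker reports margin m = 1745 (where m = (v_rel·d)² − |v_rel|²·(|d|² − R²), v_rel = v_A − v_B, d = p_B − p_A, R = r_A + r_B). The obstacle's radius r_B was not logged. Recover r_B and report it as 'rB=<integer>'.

m = 1745
d = (-1, -12);  v_rel = (-9, -8),  |v_rel|² = 145
v_rel×d = (-9)·(-12) − (-8)·(-1) = 100
since m = R²·145 − 100²:  R² = (10000 + 1745) / 145 = 81
R = √81 = 9  ⇒  r_B = 9 − 7 = 2

rB=2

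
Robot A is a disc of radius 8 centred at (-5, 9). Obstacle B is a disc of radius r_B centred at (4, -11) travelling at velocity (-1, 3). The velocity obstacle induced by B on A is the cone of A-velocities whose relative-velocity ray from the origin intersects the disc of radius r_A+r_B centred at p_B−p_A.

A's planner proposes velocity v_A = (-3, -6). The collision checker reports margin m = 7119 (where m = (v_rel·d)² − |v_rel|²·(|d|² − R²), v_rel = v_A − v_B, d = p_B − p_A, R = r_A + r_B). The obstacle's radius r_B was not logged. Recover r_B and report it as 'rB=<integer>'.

m = 7119
d = (9, -20);  v_rel = (-2, -9),  |v_rel|² = 85
v_rel×d = (-2)·(-20) − (-9)·(9) = 121
since m = R²·85 − 121²:  R² = (14641 + 7119) / 85 = 256
R = √256 = 16  ⇒  r_B = 16 − 8 = 8

rB=8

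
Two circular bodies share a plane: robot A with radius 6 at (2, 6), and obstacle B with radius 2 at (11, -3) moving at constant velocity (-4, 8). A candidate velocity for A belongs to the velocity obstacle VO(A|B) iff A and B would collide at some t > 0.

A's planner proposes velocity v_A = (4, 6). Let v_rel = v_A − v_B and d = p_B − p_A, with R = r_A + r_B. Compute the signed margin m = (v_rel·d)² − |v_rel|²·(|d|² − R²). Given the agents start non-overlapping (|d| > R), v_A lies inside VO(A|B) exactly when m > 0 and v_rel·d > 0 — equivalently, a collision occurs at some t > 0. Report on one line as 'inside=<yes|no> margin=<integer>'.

d = (9, -9),  |d|² = 162;  R = 6+2 = 8,  c = 162−8² = 98
v_rel = (8, -2),  |v_rel|² = 68;  v_rel·d = (8)·(9) + (-2)·(-9) = 90
68·t² − 180·t + 98 = 0  ⇒  m = 90² − 68·98 = 1436
m = 1436 > 0,  v_rel·d = 90 > 0  ⇒  inside

inside=yes margin=1436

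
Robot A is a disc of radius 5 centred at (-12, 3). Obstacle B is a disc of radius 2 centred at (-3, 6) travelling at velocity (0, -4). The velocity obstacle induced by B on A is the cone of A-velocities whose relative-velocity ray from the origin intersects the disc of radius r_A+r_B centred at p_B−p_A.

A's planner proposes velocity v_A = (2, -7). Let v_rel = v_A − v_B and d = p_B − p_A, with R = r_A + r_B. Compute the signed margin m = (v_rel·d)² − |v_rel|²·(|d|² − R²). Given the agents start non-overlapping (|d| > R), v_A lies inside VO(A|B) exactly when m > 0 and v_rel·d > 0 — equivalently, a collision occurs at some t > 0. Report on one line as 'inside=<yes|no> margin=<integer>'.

d = (9, 3),  |d|² = 90;  R = 5+2 = 7,  c = 90−7² = 41
v_rel = (2, -3),  |v_rel|² = 13;  v_rel·d = (2)·(9) + (-3)·(3) = 9
13·t² − 18·t + 41 = 0  ⇒  m = 9² − 13·41 = -452
m = -452 < 0,  v_rel·d = 9 > 0  ⇒  outside

inside=no margin=-452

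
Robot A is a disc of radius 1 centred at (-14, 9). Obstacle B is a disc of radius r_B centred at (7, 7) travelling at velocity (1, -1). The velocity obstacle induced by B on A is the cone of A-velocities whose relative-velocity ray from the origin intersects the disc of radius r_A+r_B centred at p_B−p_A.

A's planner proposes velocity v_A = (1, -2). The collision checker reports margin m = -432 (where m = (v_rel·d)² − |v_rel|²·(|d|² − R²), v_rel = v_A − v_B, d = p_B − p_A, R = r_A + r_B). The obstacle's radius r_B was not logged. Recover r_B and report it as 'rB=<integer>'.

m = -432
d = (21, -2);  v_rel = (0, -1),  |v_rel|² = 1
v_rel×d = (0)·(-2) − (-1)·(21) = 21
since m = R²·1 − 21²:  R² = (441 + -432) / 1 = 9
R = √9 = 3  ⇒  r_B = 3 − 1 = 2

rB=2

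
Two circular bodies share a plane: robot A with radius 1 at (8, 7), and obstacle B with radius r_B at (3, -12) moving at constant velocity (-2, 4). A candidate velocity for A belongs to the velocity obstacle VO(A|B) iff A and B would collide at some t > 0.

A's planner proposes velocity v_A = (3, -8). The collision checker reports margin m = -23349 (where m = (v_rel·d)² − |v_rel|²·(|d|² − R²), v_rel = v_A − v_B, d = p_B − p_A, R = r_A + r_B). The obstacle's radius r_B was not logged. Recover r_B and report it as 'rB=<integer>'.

m = -23349
d = (-5, -19);  v_rel = (5, -12),  |v_rel|² = 169
v_rel×d = (5)·(-19) − (-12)·(-5) = -155
since m = R²·169 − (-155)²:  R² = (24025 + -23349) / 169 = 4
R = √4 = 2  ⇒  r_B = 2 − 1 = 1

rB=1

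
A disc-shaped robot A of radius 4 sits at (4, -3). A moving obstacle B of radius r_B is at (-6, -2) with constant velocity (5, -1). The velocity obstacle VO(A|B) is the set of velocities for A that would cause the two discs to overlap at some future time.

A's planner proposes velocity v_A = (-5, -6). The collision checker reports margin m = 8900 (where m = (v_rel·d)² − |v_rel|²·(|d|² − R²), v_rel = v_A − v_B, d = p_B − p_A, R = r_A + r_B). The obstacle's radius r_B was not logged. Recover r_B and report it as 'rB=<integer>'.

m = 8900
d = (-10, 1);  v_rel = (-10, -5),  |v_rel|² = 125
v_rel×d = (-10)·(1) − (-5)·(-10) = -60
since m = R²·125 − (-60)²:  R² = (3600 + 8900) / 125 = 100
R = √100 = 10  ⇒  r_B = 10 − 4 = 6

rB=6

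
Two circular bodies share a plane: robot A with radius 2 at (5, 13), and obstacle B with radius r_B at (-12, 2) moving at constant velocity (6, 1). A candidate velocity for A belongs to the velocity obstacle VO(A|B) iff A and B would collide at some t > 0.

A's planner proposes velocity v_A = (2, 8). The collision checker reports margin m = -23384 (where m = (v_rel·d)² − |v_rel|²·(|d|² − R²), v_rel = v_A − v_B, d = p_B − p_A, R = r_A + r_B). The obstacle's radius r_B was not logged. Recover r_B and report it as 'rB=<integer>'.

m = -23384
d = (-17, -11);  v_rel = (-4, 7),  |v_rel|² = 65
v_rel×d = (-4)·(-11) − (7)·(-17) = 163
since m = R²·65 − 163²:  R² = (26569 + -23384) / 65 = 49
R = √49 = 7  ⇒  r_B = 7 − 2 = 5

rB=5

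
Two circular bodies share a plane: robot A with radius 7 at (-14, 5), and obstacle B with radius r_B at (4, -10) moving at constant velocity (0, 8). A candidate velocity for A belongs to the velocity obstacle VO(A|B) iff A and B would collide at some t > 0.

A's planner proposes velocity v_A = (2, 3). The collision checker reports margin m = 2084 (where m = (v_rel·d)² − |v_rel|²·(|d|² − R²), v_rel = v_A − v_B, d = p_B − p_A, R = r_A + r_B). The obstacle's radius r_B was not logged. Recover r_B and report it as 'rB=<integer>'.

m = 2084
d = (18, -15);  v_rel = (2, -5),  |v_rel|² = 29
v_rel×d = (2)·(-15) − (-5)·(18) = 60
since m = R²·29 − 60²:  R² = (3600 + 2084) / 29 = 196
R = √196 = 14  ⇒  r_B = 14 − 7 = 7

rB=7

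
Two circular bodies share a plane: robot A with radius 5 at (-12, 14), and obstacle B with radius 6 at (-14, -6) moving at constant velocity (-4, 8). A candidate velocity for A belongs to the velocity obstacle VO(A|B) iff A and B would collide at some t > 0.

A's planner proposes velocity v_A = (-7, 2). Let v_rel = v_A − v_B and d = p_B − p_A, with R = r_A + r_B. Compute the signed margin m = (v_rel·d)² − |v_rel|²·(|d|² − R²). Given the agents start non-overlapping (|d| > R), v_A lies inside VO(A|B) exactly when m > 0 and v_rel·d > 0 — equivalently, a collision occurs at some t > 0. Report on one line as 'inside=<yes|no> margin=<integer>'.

d = (-2, -20),  |d|² = 404;  R = 5+6 = 11,  c = 404−11² = 283
v_rel = (-3, -6),  |v_rel|² = 45;  v_rel·d = (-3)·(-2) + (-6)·(-20) = 126
45·t² − 252·t + 283 = 0  ⇒  m = 126² − 45·283 = 3141
m = 3141 > 0,  v_rel·d = 126 > 0  ⇒  inside

inside=yes margin=3141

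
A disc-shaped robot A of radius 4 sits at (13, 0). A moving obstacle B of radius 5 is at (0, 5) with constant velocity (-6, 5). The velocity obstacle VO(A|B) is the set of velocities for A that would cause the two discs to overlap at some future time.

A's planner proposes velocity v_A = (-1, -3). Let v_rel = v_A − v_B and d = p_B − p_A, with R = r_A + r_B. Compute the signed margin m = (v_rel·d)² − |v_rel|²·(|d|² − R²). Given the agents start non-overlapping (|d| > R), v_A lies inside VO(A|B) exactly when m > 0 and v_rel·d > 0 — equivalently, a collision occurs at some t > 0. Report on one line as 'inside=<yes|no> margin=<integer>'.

d = (-13, 5),  |d|² = 194;  R = 4+5 = 9,  c = 194−9² = 113
v_rel = (5, -8),  |v_rel|² = 89;  v_rel·d = (5)·(-13) + (-8)·(5) = -105
89·t² + 210·t + 113 = 0  ⇒  m = (-105)² − 89·113 = 968
m = 968 > 0,  v_rel·d = -105 < 0  ⇒  outside

inside=no margin=968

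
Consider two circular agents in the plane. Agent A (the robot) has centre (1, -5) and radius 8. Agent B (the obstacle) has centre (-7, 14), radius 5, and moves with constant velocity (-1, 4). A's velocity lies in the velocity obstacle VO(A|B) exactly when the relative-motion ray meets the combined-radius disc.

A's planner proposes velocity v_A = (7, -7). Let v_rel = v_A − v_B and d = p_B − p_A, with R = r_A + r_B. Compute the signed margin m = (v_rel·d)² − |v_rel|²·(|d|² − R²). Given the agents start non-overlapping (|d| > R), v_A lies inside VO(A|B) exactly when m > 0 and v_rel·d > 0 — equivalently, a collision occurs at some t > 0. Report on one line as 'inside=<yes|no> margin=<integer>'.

d = (-8, 19),  |d|² = 425;  R = 8+5 = 13,  c = 425−13² = 256
v_rel = (8, -11),  |v_rel|² = 185;  v_rel·d = (8)·(-8) + (-11)·(19) = -273
185·t² + 546·t + 256 = 0  ⇒  m = (-273)² − 185·256 = 27169
m = 27169 > 0,  v_rel·d = -273 < 0  ⇒  outside

inside=no margin=27169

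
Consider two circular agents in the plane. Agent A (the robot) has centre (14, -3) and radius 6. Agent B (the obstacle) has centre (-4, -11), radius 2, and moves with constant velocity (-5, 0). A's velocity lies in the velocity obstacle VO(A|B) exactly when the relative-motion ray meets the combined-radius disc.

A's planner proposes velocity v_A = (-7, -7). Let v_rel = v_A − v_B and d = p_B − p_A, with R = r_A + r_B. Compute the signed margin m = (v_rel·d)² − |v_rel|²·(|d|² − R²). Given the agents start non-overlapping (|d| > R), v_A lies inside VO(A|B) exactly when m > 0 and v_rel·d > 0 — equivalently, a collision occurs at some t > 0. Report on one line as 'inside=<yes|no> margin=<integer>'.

d = (-18, -8),  |d|² = 388;  R = 6+2 = 8,  c = 388−8² = 324
v_rel = (-2, -7),  |v_rel|² = 53;  v_rel·d = (-2)·(-18) + (-7)·(-8) = 92
53·t² − 184·t + 324 = 0  ⇒  m = 92² − 53·324 = -8708
m = -8708 < 0,  v_rel·d = 92 > 0  ⇒  outside

inside=no margin=-8708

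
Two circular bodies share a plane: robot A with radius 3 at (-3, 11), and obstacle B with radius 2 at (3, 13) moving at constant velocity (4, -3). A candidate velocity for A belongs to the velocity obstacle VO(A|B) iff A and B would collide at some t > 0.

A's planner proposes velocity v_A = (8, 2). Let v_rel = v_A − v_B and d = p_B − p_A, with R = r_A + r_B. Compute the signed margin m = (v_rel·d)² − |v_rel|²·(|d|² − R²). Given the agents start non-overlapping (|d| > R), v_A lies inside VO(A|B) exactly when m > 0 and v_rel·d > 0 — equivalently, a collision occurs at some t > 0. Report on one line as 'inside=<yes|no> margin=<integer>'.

d = (6, 2),  |d|² = 40;  R = 3+2 = 5,  c = 40−5² = 15
v_rel = (4, 5),  |v_rel|² = 41;  v_rel·d = (4)·(6) + (5)·(2) = 34
41·t² − 68·t + 15 = 0  ⇒  m = 34² − 41·15 = 541
m = 541 > 0,  v_rel·d = 34 > 0  ⇒  inside

inside=yes margin=541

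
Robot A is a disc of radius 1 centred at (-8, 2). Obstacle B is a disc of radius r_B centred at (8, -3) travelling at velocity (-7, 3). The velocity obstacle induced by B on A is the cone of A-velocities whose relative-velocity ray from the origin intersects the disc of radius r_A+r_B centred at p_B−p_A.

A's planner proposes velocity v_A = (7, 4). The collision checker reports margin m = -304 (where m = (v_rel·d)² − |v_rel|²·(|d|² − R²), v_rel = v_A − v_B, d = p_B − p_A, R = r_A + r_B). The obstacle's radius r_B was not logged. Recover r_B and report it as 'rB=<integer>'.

m = -304
d = (16, -5);  v_rel = (14, 1),  |v_rel|² = 197
v_rel×d = (14)·(-5) − (1)·(16) = -86
since m = R²·197 − (-86)²:  R² = (7396 + -304) / 197 = 36
R = √36 = 6  ⇒  r_B = 6 − 1 = 5

rB=5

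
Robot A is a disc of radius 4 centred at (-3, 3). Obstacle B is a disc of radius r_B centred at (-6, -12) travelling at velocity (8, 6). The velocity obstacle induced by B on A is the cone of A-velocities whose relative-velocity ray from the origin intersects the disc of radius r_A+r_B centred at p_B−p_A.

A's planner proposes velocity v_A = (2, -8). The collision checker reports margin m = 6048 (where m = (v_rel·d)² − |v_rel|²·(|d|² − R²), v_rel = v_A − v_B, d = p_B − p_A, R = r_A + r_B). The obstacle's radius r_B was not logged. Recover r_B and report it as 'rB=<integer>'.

m = 6048
d = (-3, -15);  v_rel = (-6, -14),  |v_rel|² = 232
v_rel×d = (-6)·(-15) − (-14)·(-3) = 48
since m = R²·232 − 48²:  R² = (2304 + 6048) / 232 = 36
R = √36 = 6  ⇒  r_B = 6 − 4 = 2

rB=2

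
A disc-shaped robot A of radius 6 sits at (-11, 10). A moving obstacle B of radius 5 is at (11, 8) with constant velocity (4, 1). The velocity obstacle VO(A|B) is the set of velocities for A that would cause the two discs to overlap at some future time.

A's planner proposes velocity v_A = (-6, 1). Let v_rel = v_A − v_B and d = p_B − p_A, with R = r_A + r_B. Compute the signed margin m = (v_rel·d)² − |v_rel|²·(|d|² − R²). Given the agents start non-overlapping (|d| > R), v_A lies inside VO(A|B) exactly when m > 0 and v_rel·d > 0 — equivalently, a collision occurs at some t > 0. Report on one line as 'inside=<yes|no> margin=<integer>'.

d = (22, -2),  |d|² = 488;  R = 6+5 = 11,  c = 488−11² = 367
v_rel = (-10, 0),  |v_rel|² = 100;  v_rel·d = (-10)·(22) + (0)·(-2) = -220
100·t² + 440·t + 367 = 0  ⇒  m = (-220)² − 100·367 = 11700
m = 11700 > 0,  v_rel·d = -220 < 0  ⇒  outside

inside=no margin=11700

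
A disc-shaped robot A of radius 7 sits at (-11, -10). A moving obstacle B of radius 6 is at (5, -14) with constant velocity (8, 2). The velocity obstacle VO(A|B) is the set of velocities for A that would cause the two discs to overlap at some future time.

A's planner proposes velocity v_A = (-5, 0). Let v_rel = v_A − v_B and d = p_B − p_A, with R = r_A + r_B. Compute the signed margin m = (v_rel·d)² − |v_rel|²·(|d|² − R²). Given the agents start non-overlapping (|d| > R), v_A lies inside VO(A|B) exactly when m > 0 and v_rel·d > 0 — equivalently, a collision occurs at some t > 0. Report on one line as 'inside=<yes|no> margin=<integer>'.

d = (16, -4),  |d|² = 272;  R = 7+6 = 13,  c = 272−13² = 103
v_rel = (-13, -2),  |v_rel|² = 173;  v_rel·d = (-13)·(16) + (-2)·(-4) = -200
173·t² + 400·t + 103 = 0  ⇒  m = (-200)² − 173·103 = 22181
m = 22181 > 0,  v_rel·d = -200 < 0  ⇒  outside

inside=no margin=22181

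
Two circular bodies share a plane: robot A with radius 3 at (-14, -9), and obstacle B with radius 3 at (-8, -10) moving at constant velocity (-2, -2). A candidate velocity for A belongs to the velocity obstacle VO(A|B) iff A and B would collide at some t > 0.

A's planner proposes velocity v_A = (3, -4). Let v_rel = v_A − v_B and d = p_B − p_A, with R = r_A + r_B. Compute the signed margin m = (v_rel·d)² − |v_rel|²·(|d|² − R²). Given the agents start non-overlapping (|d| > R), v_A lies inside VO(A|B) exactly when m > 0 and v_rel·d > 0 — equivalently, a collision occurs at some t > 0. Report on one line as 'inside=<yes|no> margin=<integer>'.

d = (6, -1),  |d|² = 37;  R = 3+3 = 6,  c = 37−6² = 1
v_rel = (5, -2),  |v_rel|² = 29;  v_rel·d = (5)·(6) + (-2)·(-1) = 32
29·t² − 64·t + 1 = 0  ⇒  m = 32² − 29·1 = 995
m = 995 > 0,  v_rel·d = 32 > 0  ⇒  inside

inside=yes margin=995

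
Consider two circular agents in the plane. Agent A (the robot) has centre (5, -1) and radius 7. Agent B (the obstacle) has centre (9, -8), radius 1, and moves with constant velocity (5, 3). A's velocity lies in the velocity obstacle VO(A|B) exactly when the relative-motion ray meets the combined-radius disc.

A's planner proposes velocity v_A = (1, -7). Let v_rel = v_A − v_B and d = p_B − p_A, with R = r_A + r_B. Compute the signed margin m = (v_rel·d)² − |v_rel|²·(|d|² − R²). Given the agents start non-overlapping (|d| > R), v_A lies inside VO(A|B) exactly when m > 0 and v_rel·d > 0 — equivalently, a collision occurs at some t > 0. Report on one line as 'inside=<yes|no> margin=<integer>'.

d = (4, -7),  |d|² = 65;  R = 7+1 = 8,  c = 65−8² = 1
v_rel = (-4, -10),  |v_rel|² = 116;  v_rel·d = (-4)·(4) + (-10)·(-7) = 54
116·t² − 108·t + 1 = 0  ⇒  m = 54² − 116·1 = 2800
m = 2800 > 0,  v_rel·d = 54 > 0  ⇒  inside

inside=yes margin=2800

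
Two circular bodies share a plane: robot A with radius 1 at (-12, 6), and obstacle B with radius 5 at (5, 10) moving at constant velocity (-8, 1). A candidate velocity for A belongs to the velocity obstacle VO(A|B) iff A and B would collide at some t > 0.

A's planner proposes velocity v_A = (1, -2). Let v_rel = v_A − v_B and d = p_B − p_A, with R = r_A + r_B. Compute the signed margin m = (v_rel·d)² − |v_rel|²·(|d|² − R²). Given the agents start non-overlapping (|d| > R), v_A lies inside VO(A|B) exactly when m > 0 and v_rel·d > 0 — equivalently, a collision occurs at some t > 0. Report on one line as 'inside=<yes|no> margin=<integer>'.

d = (17, 4),  |d|² = 305;  R = 1+5 = 6,  c = 305−6² = 269
v_rel = (9, -3),  |v_rel|² = 90;  v_rel·d = (9)·(17) + (-3)·(4) = 141
90·t² − 282·t + 269 = 0  ⇒  m = 141² − 90·269 = -4329
m = -4329 < 0,  v_rel·d = 141 > 0  ⇒  outside

inside=no margin=-4329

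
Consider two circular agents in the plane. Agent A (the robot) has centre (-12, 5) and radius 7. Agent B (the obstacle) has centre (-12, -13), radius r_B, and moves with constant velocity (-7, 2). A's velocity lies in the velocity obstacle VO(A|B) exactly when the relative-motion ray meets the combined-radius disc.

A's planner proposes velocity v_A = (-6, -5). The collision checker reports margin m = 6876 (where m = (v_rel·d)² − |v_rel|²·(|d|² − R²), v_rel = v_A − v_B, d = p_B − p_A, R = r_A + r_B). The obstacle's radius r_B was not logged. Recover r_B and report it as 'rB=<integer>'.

m = 6876
d = (0, -18);  v_rel = (1, -7),  |v_rel|² = 50
v_rel×d = (1)·(-18) − (-7)·(0) = -18
since m = R²·50 − (-18)²:  R² = (324 + 6876) / 50 = 144
R = √144 = 12  ⇒  r_B = 12 − 7 = 5

rB=5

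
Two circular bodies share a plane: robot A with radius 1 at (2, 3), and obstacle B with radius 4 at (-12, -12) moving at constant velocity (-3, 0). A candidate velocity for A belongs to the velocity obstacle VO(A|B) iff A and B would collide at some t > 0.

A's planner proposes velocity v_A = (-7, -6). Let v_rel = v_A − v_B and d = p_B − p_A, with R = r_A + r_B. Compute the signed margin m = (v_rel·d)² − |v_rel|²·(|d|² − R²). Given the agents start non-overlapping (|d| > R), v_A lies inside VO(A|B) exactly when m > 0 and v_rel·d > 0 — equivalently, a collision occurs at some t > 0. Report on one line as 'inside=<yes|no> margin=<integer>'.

d = (-14, -15),  |d|² = 421;  R = 1+4 = 5,  c = 421−5² = 396
v_rel = (-4, -6),  |v_rel|² = 52;  v_rel·d = (-4)·(-14) + (-6)·(-15) = 146
52·t² − 292·t + 396 = 0  ⇒  m = 146² − 52·396 = 724
m = 724 > 0,  v_rel·d = 146 > 0  ⇒  inside

inside=yes margin=724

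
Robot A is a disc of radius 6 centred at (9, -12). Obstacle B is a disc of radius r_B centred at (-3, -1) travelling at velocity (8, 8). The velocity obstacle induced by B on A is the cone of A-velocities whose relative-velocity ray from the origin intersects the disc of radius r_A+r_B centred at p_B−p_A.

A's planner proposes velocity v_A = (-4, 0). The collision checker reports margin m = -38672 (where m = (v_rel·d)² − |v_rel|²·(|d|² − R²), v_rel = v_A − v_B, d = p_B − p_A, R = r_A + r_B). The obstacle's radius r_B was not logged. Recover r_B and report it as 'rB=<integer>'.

m = -38672
d = (-12, 11);  v_rel = (-12, -8),  |v_rel|² = 208
v_rel×d = (-12)·(11) − (-8)·(-12) = -228
since m = R²·208 − (-228)²:  R² = (51984 + -38672) / 208 = 64
R = √64 = 8  ⇒  r_B = 8 − 6 = 2

rB=2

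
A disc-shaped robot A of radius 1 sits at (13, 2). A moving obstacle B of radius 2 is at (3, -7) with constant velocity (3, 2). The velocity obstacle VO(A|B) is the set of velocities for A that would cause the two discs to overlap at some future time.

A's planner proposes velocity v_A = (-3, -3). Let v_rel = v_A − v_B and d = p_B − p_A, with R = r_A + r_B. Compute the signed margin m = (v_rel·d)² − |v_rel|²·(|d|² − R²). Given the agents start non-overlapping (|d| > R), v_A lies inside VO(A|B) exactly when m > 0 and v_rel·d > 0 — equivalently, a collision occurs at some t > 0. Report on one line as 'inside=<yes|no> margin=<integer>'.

d = (-10, -9),  |d|² = 181;  R = 1+2 = 3,  c = 181−3² = 172
v_rel = (-6, -5),  |v_rel|² = 61;  v_rel·d = (-6)·(-10) + (-5)·(-9) = 105
61·t² − 210·t + 172 = 0  ⇒  m = 105² − 61·172 = 533
m = 533 > 0,  v_rel·d = 105 > 0  ⇒  inside

inside=yes margin=533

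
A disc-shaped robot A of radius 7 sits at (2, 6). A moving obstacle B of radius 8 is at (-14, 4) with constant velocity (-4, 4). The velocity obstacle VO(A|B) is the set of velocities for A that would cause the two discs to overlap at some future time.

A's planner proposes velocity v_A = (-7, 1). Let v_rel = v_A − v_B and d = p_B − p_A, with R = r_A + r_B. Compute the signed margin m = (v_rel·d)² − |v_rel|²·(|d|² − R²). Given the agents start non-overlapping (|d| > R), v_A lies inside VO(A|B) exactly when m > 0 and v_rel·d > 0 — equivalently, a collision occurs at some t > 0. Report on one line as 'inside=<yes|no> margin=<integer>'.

d = (-16, -2),  |d|² = 260;  R = 7+8 = 15,  c = 260−15² = 35
v_rel = (-3, -3),  |v_rel|² = 18;  v_rel·d = (-3)·(-16) + (-3)·(-2) = 54
18·t² − 108·t + 35 = 0  ⇒  m = 54² − 18·35 = 2286
m = 2286 > 0,  v_rel·d = 54 > 0  ⇒  inside

inside=yes margin=2286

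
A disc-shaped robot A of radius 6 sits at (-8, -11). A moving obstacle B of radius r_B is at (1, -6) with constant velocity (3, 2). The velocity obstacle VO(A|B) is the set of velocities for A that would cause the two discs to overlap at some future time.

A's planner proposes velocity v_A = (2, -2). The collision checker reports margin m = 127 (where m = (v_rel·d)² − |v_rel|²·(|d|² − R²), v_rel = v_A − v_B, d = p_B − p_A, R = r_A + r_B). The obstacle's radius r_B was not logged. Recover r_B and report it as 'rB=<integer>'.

m = 127
d = (9, 5);  v_rel = (-1, -4),  |v_rel|² = 17
v_rel×d = (-1)·(5) − (-4)·(9) = 31
since m = R²·17 − 31²:  R² = (961 + 127) / 17 = 64
R = √64 = 8  ⇒  r_B = 8 − 6 = 2

rB=2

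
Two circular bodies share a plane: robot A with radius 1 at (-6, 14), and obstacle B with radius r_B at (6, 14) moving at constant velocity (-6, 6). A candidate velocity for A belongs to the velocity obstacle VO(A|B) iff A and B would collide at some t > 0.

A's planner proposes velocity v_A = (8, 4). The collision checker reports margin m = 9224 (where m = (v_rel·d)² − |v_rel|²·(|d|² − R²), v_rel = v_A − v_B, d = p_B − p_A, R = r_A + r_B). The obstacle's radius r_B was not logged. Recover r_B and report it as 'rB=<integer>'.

m = 9224
d = (12, 0);  v_rel = (14, -2),  |v_rel|² = 200
v_rel×d = (14)·(0) − (-2)·(12) = 24
since m = R²·200 − 24²:  R² = (576 + 9224) / 200 = 49
R = √49 = 7  ⇒  r_B = 7 − 1 = 6

rB=6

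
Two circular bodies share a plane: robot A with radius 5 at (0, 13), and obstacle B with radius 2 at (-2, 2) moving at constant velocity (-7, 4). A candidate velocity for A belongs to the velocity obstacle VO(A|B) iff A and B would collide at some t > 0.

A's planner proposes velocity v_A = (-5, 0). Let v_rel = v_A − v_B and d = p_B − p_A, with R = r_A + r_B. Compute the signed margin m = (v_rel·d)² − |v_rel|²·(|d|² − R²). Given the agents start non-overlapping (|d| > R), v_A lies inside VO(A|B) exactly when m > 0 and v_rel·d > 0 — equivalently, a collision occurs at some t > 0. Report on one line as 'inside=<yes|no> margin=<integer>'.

d = (-2, -11),  |d|² = 125;  R = 5+2 = 7,  c = 125−7² = 76
v_rel = (2, -4),  |v_rel|² = 20;  v_rel·d = (2)·(-2) + (-4)·(-11) = 40
20·t² − 80·t + 76 = 0  ⇒  m = 40² − 20·76 = 80
m = 80 > 0,  v_rel·d = 40 > 0  ⇒  inside

inside=yes margin=80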